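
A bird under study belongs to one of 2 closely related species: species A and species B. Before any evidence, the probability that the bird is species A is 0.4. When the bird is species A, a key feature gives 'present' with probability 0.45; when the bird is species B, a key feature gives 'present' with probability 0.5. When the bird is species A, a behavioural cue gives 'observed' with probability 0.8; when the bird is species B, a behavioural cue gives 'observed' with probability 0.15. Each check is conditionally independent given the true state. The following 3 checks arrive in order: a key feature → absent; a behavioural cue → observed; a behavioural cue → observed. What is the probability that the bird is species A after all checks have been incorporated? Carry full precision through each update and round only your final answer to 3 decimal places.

After a key feature='absent': P(species A) = 0.55·0.4000 / (0.55·0.4000 + 0.5·0.6000) ≈ 0.4231
After a behavioural cue='observed': P(species A) = 0.8·0.4231 / (0.8·0.4231 + 0.15·0.5769) ≈ 0.7964
After a behavioural cue='observed': P(species A) = 0.8·0.7964 / (0.8·0.7964 + 0.15·0.2036) ≈ 0.9543

0.954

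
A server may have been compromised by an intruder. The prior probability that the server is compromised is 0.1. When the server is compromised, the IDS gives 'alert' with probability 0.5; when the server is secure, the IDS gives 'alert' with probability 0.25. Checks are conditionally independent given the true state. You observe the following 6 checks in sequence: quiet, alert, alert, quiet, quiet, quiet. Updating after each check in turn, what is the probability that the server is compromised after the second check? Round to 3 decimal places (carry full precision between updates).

0.129

Apply Bayes' rule sequentially, carrying P(compromised) forward.
After 'quiet': P(compromised) = 0.5·0.1000 / (0.5·0.1000 + 0.75·0.9000) ≈ 0.0690
After 'alert': P(compromised) = 0.5·0.0690 / (0.5·0.0690 + 0.25·0.9310) ≈ 0.1290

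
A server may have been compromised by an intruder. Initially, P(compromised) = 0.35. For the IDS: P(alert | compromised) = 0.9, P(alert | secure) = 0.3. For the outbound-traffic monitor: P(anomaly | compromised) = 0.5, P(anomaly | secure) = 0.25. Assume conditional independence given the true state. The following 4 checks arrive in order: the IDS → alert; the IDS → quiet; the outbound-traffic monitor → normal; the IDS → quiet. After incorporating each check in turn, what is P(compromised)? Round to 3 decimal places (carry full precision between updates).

After the IDS='alert': P(compromised) = 0.9·0.3500 / (0.9·0.3500 + 0.3·0.6500) ≈ 0.6176
After the IDS='quiet': P(compromised) = 0.1·0.6176 / (0.1·0.6176 + 0.7·0.3824) ≈ 0.1875
After the outbound-traffic monitor='normal': P(compromised) = 0.5·0.1875 / (0.5·0.1875 + 0.75·0.8125) ≈ 0.1333
After the IDS='quiet': P(compromised) = 0.1·0.1333 / (0.1·0.1333 + 0.7·0.8667) ≈ 0.0215

0.022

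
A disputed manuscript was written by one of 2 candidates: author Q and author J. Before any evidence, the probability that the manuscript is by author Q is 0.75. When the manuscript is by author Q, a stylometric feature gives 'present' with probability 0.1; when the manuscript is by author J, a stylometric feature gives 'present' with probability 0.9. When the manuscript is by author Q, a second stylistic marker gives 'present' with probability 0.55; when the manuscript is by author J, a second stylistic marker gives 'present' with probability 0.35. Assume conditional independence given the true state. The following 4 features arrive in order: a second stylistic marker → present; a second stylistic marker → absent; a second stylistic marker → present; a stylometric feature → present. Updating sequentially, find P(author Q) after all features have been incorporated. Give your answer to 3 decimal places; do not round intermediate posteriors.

Each posterior becomes the prior for the next update.
After a second stylistic marker='present': P(author Q) = 0.55·0.7500 / (0.55·0.7500 + 0.35·0.2500) ≈ 0.8250
After a second stylistic marker='absent': P(author Q) = 0.45·0.8250 / (0.45·0.8250 + 0.65·0.1750) ≈ 0.7655
After a second stylistic marker='present': P(author Q) = 0.55·0.7655 / (0.55·0.7655 + 0.35·0.2345) ≈ 0.8368
After a stylometric feature='present': P(author Q) = 0.1·0.8368 / (0.1·0.8368 + 0.9·0.1632) ≈ 0.3630

0.363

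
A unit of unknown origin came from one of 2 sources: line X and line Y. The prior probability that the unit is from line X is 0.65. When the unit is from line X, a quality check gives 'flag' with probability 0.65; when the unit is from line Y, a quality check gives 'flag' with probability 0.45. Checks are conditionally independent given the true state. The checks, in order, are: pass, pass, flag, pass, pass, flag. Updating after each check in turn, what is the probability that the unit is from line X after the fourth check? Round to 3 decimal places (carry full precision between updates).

0.409

After 'pass': P(line X) = 0.35·0.6500 / (0.35·0.6500 + 0.55·0.3500) ≈ 0.5417
After 'pass': P(line X) = 0.35·0.5417 / (0.35·0.5417 + 0.55·0.4583) ≈ 0.4292
After 'flag': P(line X) = 0.65·0.4292 / (0.65·0.4292 + 0.45·0.5708) ≈ 0.5207
After 'pass': P(line X) = 0.35·0.5207 / (0.35·0.5207 + 0.55·0.4793) ≈ 0.4087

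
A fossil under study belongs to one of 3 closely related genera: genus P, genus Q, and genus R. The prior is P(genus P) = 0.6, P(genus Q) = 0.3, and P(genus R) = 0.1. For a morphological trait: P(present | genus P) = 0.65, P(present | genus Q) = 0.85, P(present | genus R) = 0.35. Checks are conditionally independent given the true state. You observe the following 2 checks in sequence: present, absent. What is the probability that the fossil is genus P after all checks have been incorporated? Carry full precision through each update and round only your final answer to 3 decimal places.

0.691

Each posterior becomes the prior for the next update.
After 'present': normaliser = 0.65·0.6000 + 0.85·0.3000 + 0.35·0.1000; P(genus P) ≈ 0.5735, P(genus Q) ≈ 0.3750, P(genus R) ≈ 0.0515
After 'absent': normaliser = 0.35·0.5735 + 0.15·0.3750 + 0.65·0.0515; P(genus P) ≈ 0.6911, P(genus Q) ≈ 0.1937, P(genus R) ≈ 0.1152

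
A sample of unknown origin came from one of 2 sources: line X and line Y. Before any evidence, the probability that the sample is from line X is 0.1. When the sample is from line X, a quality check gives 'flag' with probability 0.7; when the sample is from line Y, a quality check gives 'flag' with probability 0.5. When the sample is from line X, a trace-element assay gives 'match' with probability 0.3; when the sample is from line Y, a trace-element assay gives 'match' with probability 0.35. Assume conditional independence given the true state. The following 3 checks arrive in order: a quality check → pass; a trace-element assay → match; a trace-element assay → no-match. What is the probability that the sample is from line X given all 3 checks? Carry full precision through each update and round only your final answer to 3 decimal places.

After a quality check='pass': P(line X) = 0.3·0.1000 / (0.3·0.1000 + 0.5·0.9000) ≈ 0.0625
After a trace-element assay='match': P(line X) = 0.3·0.0625 / (0.3·0.0625 + 0.35·0.9375) ≈ 0.0541
After a trace-element assay='no-match': P(line X) = 0.7·0.0541 / (0.7·0.0541 + 0.65·0.9459) ≈ 0.0580

0.058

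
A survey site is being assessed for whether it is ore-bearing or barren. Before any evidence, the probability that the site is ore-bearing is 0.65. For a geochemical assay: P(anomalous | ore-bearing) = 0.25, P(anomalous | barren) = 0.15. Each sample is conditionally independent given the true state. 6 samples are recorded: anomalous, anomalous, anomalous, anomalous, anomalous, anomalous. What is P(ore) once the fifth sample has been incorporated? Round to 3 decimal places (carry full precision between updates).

0.960

Each posterior becomes the prior for the next update.
After 'anomalous': P(ore) = 0.25·0.6500 / (0.25·0.6500 + 0.15·0.3500) ≈ 0.7558
After 'anomalous': P(ore) = 0.25·0.7558 / (0.25·0.7558 + 0.15·0.2442) ≈ 0.8376
After 'anomalous': P(ore) = 0.25·0.8376 / (0.25·0.8376 + 0.15·0.1624) ≈ 0.8958
After 'anomalous': P(ore) = 0.25·0.8958 / (0.25·0.8958 + 0.15·0.1042) ≈ 0.9348
After 'anomalous': P(ore) = 0.25·0.9348 / (0.25·0.9348 + 0.15·0.0652) ≈ 0.9598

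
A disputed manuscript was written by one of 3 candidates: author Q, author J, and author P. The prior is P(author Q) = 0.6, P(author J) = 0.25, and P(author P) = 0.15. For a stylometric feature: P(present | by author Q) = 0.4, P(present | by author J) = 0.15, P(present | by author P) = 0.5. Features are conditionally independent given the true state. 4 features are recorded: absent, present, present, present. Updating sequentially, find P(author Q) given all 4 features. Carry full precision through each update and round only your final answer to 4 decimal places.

After 'absent': normaliser = 0.6·0.6000 + 0.85·0.2500 + 0.5·0.1500; P(author Q) ≈ 0.5560, P(author J) ≈ 0.3282, P(author P) ≈ 0.1158
After 'present': normaliser = 0.4·0.5560 + 0.15·0.3282 + 0.5·0.1158; P(author Q) ≈ 0.6749, P(author J) ≈ 0.1494, P(author P) ≈ 0.1757
After 'present': normaliser = 0.4·0.6749 + 0.15·0.1494 + 0.5·0.1757; P(author Q) ≈ 0.7100, P(author J) ≈ 0.0589, P(author P) ≈ 0.2311
After 'present': normaliser = 0.4·0.7100 + 0.15·0.0589 + 0.5·0.2311; P(author Q) ≈ 0.6954, P(author J) ≈ 0.0216, P(author P) ≈ 0.2830

0.6954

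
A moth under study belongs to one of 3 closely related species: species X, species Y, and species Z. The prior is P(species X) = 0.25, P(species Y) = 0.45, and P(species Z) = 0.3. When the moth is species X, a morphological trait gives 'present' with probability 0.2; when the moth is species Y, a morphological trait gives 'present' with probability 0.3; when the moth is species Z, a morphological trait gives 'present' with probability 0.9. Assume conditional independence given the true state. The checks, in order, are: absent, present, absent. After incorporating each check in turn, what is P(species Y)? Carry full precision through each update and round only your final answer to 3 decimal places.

After 'absent': normaliser = 0.8·0.2500 + 0.7·0.4500 + 0.1·0.3000; P(species X) ≈ 0.3670, P(species Y) ≈ 0.5780, P(species Z) ≈ 0.0550
After 'present': normaliser = 0.2·0.3670 + 0.3·0.5780 + 0.9·0.0550; P(species X) ≈ 0.2477, P(species Y) ≈ 0.5851, P(species Z) ≈ 0.1672
After 'absent': normaliser = 0.8·0.2477 + 0.7·0.5851 + 0.1·0.1672; P(species X) ≈ 0.3173, P(species Y) ≈ 0.6559, P(species Z) ≈ 0.0268

0.656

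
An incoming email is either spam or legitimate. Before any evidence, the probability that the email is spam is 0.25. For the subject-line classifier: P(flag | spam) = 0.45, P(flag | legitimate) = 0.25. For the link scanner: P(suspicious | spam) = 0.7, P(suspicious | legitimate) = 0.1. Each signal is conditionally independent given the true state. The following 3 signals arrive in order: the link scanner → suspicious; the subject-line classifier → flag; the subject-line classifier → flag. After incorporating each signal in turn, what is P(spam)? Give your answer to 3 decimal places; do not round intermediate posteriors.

After the link scanner='suspicious': P(spam) = 0.7·0.2500 / (0.7·0.2500 + 0.1·0.7500) ≈ 0.7000
After the subject-line classifier='flag': P(spam) = 0.45·0.7000 / (0.45·0.7000 + 0.25·0.3000) ≈ 0.8077
After the subject-line classifier='flag': P(spam) = 0.45·0.8077 / (0.45·0.8077 + 0.25·0.1923) ≈ 0.8832

0.883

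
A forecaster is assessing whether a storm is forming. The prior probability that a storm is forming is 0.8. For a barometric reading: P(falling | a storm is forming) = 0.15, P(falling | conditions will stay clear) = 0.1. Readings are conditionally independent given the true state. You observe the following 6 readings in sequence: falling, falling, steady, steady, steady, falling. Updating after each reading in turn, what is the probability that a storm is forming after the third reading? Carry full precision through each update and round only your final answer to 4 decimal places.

After 'falling': P(storm) = 0.15·0.8000 / (0.15·0.8000 + 0.1·0.2000) ≈ 0.8571
After 'falling': P(storm) = 0.15·0.8571 / (0.15·0.8571 + 0.1·0.1429) ≈ 0.9000
After 'steady': P(storm) = 0.85·0.9000 / (0.85·0.9000 + 0.9·0.1000) ≈ 0.8947

0.8947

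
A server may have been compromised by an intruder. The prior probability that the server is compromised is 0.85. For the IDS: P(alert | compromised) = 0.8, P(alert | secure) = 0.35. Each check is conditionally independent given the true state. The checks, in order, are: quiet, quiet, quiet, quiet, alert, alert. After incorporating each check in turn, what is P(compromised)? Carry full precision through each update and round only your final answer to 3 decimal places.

0.210

After 'quiet': P(compromised) = 0.2·0.8500 / (0.2·0.8500 + 0.65·0.1500) ≈ 0.6355
After 'quiet': P(compromised) = 0.2·0.6355 / (0.2·0.6355 + 0.65·0.3645) ≈ 0.3492
After 'quiet': P(compromised) = 0.2·0.3492 / (0.2·0.3492 + 0.65·0.6508) ≈ 0.1417
After 'quiet': P(compromised) = 0.2·0.1417 / (0.2·0.1417 + 0.65·0.8583) ≈ 0.0483
After 'alert': P(compromised) = 0.8·0.0483 / (0.8·0.0483 + 0.35·0.9517) ≈ 0.1040
After 'alert': P(compromised) = 0.8·0.1040 / (0.8·0.1040 + 0.35·0.8960) ≈ 0.2097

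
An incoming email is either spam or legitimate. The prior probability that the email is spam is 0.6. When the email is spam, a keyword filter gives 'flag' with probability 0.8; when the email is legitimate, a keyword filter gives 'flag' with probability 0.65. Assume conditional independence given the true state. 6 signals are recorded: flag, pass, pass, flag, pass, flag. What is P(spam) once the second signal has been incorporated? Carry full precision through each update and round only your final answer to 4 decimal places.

0.5134

After 'flag': P(spam) = 0.8·0.6000 / (0.8·0.6000 + 0.65·0.4000) ≈ 0.6486
After 'pass': P(spam) = 0.2·0.6486 / (0.2·0.6486 + 0.35·0.3514) ≈ 0.5134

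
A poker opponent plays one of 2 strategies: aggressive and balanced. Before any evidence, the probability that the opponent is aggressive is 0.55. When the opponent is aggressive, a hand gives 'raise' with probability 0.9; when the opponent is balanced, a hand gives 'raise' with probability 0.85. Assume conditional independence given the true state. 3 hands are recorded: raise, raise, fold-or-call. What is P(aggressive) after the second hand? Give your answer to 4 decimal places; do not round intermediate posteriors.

Each posterior becomes the prior for the next update.
After 'raise': P(aggressive) = 0.9·0.5500 / (0.9·0.5500 + 0.85·0.4500) ≈ 0.5641
After 'raise': P(aggressive) = 0.9·0.5641 / (0.9·0.5641 + 0.85·0.4359) ≈ 0.5781

0.5781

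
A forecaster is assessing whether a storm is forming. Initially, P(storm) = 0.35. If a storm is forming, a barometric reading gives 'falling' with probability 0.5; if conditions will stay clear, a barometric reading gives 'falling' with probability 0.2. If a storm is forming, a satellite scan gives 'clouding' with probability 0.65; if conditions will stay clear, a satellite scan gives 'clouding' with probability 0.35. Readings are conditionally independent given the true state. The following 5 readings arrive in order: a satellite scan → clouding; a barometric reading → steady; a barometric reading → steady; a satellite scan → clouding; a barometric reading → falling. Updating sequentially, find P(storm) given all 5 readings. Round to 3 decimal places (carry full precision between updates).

After a satellite scan='clouding': P(storm) = 0.65·0.3500 / (0.65·0.3500 + 0.35·0.6500) ≈ 0.5000
After a barometric reading='steady': P(storm) = 0.5·0.5000 / (0.5·0.5000 + 0.8·0.5000) ≈ 0.3846
After a barometric reading='steady': P(storm) = 0.5·0.3846 / (0.5·0.3846 + 0.8·0.6154) ≈ 0.2809
After a satellite scan='clouding': P(storm) = 0.65·0.2809 / (0.65·0.2809 + 0.35·0.7191) ≈ 0.4204
After a barometric reading='falling': P(storm) = 0.5·0.4204 / (0.5·0.4204 + 0.2·0.5796) ≈ 0.6446

0.645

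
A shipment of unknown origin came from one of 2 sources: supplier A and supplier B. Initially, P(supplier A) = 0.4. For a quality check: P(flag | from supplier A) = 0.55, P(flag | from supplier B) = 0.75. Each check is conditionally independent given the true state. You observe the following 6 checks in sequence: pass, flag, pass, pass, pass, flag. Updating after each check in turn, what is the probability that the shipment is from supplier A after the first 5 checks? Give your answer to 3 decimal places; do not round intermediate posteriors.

Apply Bayes' rule sequentially, carrying P(supplier A) forward.
After 'pass': P(supplier A) = 0.45·0.4000 / (0.45·0.4000 + 0.25·0.6000) ≈ 0.5455
After 'flag': P(supplier A) = 0.55·0.5455 / (0.55·0.5455 + 0.75·0.4545) ≈ 0.4681
After 'pass': P(supplier A) = 0.45·0.4681 / (0.45·0.4681 + 0.25·0.5319) ≈ 0.6130
After 'pass': P(supplier A) = 0.45·0.6130 / (0.45·0.6130 + 0.25·0.3870) ≈ 0.7403
After 'pass': P(supplier A) = 0.45·0.7403 / (0.45·0.7403 + 0.25·0.2597) ≈ 0.8369

0.837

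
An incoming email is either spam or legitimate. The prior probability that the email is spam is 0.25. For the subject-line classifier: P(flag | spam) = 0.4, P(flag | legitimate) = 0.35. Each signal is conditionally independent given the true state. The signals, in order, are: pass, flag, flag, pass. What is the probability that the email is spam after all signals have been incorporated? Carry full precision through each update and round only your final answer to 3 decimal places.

0.271

After 'pass': P(spam) = 0.6·0.2500 / (0.6·0.2500 + 0.65·0.7500) ≈ 0.2353
After 'flag': P(spam) = 0.4·0.2353 / (0.4·0.2353 + 0.35·0.7647) ≈ 0.2602
After 'flag': P(spam) = 0.4·0.2602 / (0.4·0.2602 + 0.35·0.7398) ≈ 0.2867
After 'pass': P(spam) = 0.6·0.2867 / (0.6·0.2867 + 0.65·0.7133) ≈ 0.2706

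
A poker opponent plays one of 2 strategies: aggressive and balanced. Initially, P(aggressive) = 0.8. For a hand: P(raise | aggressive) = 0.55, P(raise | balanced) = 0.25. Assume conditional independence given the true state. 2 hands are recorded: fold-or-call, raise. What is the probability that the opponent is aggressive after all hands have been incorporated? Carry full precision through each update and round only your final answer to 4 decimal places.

0.8408

After 'fold-or-call': P(aggressive) = 0.45·0.8000 / (0.45·0.8000 + 0.75·0.2000) ≈ 0.7059
After 'raise': P(aggressive) = 0.55·0.7059 / (0.55·0.7059 + 0.25·0.2941) ≈ 0.8408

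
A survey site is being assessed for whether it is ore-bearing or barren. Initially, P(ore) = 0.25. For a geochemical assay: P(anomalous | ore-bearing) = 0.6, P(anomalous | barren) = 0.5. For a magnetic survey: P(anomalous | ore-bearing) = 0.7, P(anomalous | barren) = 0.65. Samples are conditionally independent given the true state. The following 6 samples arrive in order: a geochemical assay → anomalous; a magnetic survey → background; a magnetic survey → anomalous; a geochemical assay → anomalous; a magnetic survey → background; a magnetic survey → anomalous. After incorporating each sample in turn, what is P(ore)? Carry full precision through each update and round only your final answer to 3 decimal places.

0.290

After a geochemical assay='anomalous': P(ore) = 0.6·0.2500 / (0.6·0.2500 + 0.5·0.7500) ≈ 0.2857
After a magnetic survey='background': P(ore) = 0.3·0.2857 / (0.3·0.2857 + 0.35·0.7143) ≈ 0.2553
After a magnetic survey='anomalous': P(ore) = 0.7·0.2553 / (0.7·0.2553 + 0.65·0.7447) ≈ 0.2697
After a geochemical assay='anomalous': P(ore) = 0.6·0.2697 / (0.6·0.2697 + 0.5·0.7303) ≈ 0.3070
After a magnetic survey='background': P(ore) = 0.3·0.3070 / (0.3·0.3070 + 0.35·0.6930) ≈ 0.2752
After a magnetic survey='anomalous': P(ore) = 0.7·0.2752 / (0.7·0.2752 + 0.65·0.7248) ≈ 0.2903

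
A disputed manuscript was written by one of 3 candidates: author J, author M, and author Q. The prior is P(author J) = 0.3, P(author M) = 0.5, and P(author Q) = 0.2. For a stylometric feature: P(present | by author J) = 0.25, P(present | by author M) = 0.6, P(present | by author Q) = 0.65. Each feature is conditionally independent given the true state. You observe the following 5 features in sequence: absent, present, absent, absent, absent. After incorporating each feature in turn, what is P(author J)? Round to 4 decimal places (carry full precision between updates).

After 'absent': normaliser = 0.75·0.3000 + 0.4·0.5000 + 0.35·0.2000; P(author J) ≈ 0.4545, P(author M) ≈ 0.4040, P(author Q) ≈ 0.1414
After 'present': normaliser = 0.25·0.4545 + 0.6·0.4040 + 0.65·0.1414; P(author J) ≈ 0.2537, P(author M) ≈ 0.5411, P(author Q) ≈ 0.2052
After 'absent': normaliser = 0.75·0.2537 + 0.4·0.5411 + 0.35·0.2052; P(author J) ≈ 0.3976, P(author M) ≈ 0.4524, P(author Q) ≈ 0.1501
After 'absent': normaliser = 0.75·0.3976 + 0.4·0.4524 + 0.35·0.1501; P(author J) ≈ 0.5609, P(author M) ≈ 0.3403, P(author Q) ≈ 0.0988
After 'absent': normaliser = 0.75·0.5609 + 0.4·0.3403 + 0.35·0.0988; P(author J) ≈ 0.7113, P(author M) ≈ 0.2302, P(author Q) ≈ 0.0585

0.7113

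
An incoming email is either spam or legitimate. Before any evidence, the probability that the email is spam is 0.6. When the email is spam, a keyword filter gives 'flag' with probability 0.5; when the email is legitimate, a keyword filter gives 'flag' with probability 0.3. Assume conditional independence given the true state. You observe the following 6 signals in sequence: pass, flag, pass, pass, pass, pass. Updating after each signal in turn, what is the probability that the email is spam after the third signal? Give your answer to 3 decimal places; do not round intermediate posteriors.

0.561

Each posterior becomes the prior for the next update.
After 'pass': P(spam) = 0.5·0.6000 / (0.5·0.6000 + 0.7·0.4000) ≈ 0.5172
After 'flag': P(spam) = 0.5·0.5172 / (0.5·0.5172 + 0.3·0.4828) ≈ 0.6410
After 'pass': P(spam) = 0.5·0.6410 / (0.5·0.6410 + 0.7·0.3590) ≈ 0.5605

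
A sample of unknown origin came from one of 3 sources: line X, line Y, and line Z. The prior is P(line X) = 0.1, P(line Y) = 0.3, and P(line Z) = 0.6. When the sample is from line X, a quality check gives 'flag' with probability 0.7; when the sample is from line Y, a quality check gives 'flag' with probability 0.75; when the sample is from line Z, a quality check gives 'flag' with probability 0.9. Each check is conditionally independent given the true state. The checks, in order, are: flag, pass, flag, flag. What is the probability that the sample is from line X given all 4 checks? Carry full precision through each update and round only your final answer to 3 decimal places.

After 'flag': normaliser = 0.7·0.1000 + 0.75·0.3000 + 0.9·0.6000; P(line X) ≈ 0.0838, P(line Y) ≈ 0.2695, P(line Z) ≈ 0.6467
After 'pass': normaliser = 0.3·0.0838 + 0.25·0.2695 + 0.1·0.6467; P(line X) ≈ 0.1600, P(line Y) ≈ 0.4286, P(line Z) ≈ 0.4114
After 'flag': normaliser = 0.7·0.1600 + 0.75·0.4286 + 0.9·0.4114; P(line X) ≈ 0.1394, P(line Y) ≈ 0.3999, P(line Z) ≈ 0.4607
After 'flag': normaliser = 0.7·0.1394 + 0.75·0.3999 + 0.9·0.4607; P(line X) ≈ 0.1201, P(line Y) ≈ 0.3693, P(line Z) ≈ 0.5106

0.120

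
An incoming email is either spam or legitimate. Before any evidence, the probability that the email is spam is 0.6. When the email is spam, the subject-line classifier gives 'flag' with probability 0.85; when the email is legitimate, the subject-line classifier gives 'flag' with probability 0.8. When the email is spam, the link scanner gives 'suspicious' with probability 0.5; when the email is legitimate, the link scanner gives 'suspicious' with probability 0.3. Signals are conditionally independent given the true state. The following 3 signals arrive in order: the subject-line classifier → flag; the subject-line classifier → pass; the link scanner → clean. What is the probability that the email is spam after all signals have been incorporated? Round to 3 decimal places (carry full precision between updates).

0.461

Apply Bayes' rule sequentially, carrying P(spam) forward.
After the subject-line classifier='flag': P(spam) = 0.85·0.6000 / (0.85·0.6000 + 0.8·0.4000) ≈ 0.6145
After the subject-line classifier='pass': P(spam) = 0.15·0.6145 / (0.15·0.6145 + 0.2·0.3855) ≈ 0.5445
After the link scanner='clean': P(spam) = 0.5·0.5445 / (0.5·0.5445 + 0.7·0.4555) ≈ 0.4606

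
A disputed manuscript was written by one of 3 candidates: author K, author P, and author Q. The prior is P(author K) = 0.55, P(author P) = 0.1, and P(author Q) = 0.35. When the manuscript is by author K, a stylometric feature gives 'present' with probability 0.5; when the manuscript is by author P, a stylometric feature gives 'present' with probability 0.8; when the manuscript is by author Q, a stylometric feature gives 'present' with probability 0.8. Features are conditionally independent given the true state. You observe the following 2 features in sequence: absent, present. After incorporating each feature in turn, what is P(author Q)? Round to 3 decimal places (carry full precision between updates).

After 'absent': normaliser = 0.5·0.5500 + 0.2·0.1000 + 0.2·0.3500; P(author K) ≈ 0.7534, P(author P) ≈ 0.0548, P(author Q) ≈ 0.1918
After 'present': normaliser = 0.5·0.7534 + 0.8·0.0548 + 0.8·0.1918; P(author K) ≈ 0.6563, P(author P) ≈ 0.0764, P(author Q) ≈ 0.2673

0.267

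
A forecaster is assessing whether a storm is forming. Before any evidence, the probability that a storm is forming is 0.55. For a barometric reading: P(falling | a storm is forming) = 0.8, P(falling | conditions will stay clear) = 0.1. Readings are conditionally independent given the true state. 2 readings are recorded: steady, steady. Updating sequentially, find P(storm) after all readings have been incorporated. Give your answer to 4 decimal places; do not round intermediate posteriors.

After 'steady': P(storm) = 0.2·0.5500 / (0.2·0.5500 + 0.9·0.4500) ≈ 0.2136
After 'steady': P(storm) = 0.2·0.2136 / (0.2·0.2136 + 0.9·0.7864) ≈ 0.0569

0.0569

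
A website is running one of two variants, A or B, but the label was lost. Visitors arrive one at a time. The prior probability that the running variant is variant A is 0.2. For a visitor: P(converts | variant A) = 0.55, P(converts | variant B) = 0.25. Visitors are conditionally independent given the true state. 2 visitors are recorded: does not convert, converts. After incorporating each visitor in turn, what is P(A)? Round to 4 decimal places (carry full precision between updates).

0.2481

After 'does not convert': P(A) = 0.45·0.2000 / (0.45·0.2000 + 0.75·0.8000) ≈ 0.1304
After 'converts': P(A) = 0.55·0.1304 / (0.55·0.1304 + 0.25·0.8696) ≈ 0.2481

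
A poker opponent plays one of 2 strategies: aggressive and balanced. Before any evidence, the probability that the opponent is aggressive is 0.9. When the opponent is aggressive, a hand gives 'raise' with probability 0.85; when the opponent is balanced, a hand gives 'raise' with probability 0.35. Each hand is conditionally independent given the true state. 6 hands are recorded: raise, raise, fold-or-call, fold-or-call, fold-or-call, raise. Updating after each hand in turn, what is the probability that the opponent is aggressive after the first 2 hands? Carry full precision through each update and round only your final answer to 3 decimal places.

0.982

After 'raise': P(aggressive) = 0.85·0.9000 / (0.85·0.9000 + 0.35·0.1000) ≈ 0.9563
After 'raise': P(aggressive) = 0.85·0.9563 / (0.85·0.9563 + 0.35·0.0437) ≈ 0.9815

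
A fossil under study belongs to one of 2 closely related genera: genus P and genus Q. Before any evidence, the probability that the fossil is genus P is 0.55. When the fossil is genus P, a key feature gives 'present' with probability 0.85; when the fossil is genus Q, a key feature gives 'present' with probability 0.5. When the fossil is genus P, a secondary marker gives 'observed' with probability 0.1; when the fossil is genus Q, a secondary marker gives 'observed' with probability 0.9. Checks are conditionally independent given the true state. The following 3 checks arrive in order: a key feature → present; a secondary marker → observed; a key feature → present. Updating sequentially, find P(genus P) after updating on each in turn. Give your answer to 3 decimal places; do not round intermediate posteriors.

0.282

After a key feature='present': P(genus P) = 0.85·0.5500 / (0.85·0.5500 + 0.5·0.4500) ≈ 0.6751
After a secondary marker='observed': P(genus P) = 0.1·0.6751 / (0.1·0.6751 + 0.9·0.3249) ≈ 0.1876
After a key feature='present': P(genus P) = 0.85·0.1876 / (0.85·0.1876 + 0.5·0.8124) ≈ 0.2819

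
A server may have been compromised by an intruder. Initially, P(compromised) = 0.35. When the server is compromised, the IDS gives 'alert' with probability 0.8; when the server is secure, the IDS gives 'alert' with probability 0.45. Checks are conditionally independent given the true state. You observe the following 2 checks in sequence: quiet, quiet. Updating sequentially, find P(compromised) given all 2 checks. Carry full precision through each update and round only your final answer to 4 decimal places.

After 'quiet': P(compromised) = 0.2·0.3500 / (0.2·0.3500 + 0.55·0.6500) ≈ 0.1637
After 'quiet': P(compromised) = 0.2·0.1637 / (0.2·0.1637 + 0.55·0.8363) ≈ 0.0665

0.0665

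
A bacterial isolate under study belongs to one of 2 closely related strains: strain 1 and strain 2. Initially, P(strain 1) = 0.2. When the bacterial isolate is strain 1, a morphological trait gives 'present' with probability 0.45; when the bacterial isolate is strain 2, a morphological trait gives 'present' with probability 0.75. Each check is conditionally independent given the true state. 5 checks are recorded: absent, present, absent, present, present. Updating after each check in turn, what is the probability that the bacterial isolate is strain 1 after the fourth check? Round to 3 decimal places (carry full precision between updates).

After 'absent': P(strain 1) = 0.55·0.2000 / (0.55·0.2000 + 0.25·0.8000) ≈ 0.3548
After 'present': P(strain 1) = 0.45·0.3548 / (0.45·0.3548 + 0.75·0.6452) ≈ 0.2481
After 'absent': P(strain 1) = 0.55·0.2481 / (0.55·0.2481 + 0.25·0.7519) ≈ 0.4206
After 'present': P(strain 1) = 0.45·0.4206 / (0.45·0.4206 + 0.75·0.5794) ≈ 0.3034

0.303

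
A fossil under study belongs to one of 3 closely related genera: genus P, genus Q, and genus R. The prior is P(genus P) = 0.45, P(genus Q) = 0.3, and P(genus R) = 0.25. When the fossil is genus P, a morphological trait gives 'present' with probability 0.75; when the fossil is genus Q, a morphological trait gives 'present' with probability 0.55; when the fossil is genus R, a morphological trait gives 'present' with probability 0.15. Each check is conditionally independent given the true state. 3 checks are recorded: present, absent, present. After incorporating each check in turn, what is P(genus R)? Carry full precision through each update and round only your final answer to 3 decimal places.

0.044

After 'present': normaliser = 0.75·0.4500 + 0.55·0.3000 + 0.15·0.2500; P(genus P) ≈ 0.6250, P(genus Q) ≈ 0.3056, P(genus R) ≈ 0.0694
After 'absent': normaliser = 0.25·0.6250 + 0.45·0.3056 + 0.85·0.0694; P(genus P) ≈ 0.4429, P(genus Q) ≈ 0.3898, P(genus R) ≈ 0.1673
After 'present': normaliser = 0.75·0.4429 + 0.55·0.3898 + 0.15·0.1673; P(genus P) ≈ 0.5811, P(genus Q) ≈ 0.3750, P(genus R) ≈ 0.0439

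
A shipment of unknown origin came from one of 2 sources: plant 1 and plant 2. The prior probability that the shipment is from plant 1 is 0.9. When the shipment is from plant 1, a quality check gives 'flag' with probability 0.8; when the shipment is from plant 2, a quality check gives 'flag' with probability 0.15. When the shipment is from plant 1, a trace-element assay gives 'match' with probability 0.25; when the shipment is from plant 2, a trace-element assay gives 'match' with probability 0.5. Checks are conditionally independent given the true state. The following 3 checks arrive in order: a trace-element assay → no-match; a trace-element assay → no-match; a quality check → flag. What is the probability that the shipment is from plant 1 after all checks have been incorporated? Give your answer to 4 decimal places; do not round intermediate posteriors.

After a trace-element assay='no-match': P(plant 1) = 0.75·0.9000 / (0.75·0.9000 + 0.5·0.1000) ≈ 0.9310
After a trace-element assay='no-match': P(plant 1) = 0.75·0.9310 / (0.75·0.9310 + 0.5·0.0690) ≈ 0.9529
After a quality check='flag': P(plant 1) = 0.8·0.9529 / (0.8·0.9529 + 0.15·0.0471) ≈ 0.9908

0.9908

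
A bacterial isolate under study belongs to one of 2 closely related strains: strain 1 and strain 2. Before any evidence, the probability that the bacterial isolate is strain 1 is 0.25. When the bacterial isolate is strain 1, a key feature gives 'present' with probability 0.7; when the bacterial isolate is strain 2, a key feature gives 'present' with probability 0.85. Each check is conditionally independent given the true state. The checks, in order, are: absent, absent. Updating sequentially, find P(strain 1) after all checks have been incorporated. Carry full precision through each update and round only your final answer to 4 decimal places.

After 'absent': P(strain 1) = 0.3·0.2500 / (0.3·0.2500 + 0.15·0.7500) ≈ 0.4000
After 'absent': P(strain 1) = 0.3·0.4000 / (0.3·0.4000 + 0.15·0.6000) ≈ 0.5714

0.5714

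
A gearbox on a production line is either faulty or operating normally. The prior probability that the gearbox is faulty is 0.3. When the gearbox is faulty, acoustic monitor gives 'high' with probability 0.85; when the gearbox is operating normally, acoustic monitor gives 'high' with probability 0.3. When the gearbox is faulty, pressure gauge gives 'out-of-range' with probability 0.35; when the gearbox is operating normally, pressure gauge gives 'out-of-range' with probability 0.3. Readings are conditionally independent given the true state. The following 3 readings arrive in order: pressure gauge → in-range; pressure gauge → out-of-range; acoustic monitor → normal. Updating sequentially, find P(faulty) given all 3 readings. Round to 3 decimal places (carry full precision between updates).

0.090

Apply Bayes' rule sequentially, carrying P(faulty) forward.
After pressure gauge='in-range': P(faulty) = 0.65·0.3000 / (0.65·0.3000 + 0.7·0.7000) ≈ 0.2847
After pressure gauge='out-of-range': P(faulty) = 0.35·0.2847 / (0.35·0.2847 + 0.3·0.7153) ≈ 0.3171
After acoustic monitor='normal': P(faulty) = 0.15·0.3171 / (0.15·0.3171 + 0.7·0.6829) ≈ 0.0905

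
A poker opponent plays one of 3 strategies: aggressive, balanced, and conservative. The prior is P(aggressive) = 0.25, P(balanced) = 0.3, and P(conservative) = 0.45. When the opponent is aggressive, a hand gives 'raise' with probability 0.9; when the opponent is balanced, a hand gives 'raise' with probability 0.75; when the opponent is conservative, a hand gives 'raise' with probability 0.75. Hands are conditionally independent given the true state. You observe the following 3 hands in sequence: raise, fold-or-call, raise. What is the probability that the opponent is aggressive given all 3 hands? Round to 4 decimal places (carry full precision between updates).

After 'raise': normaliser = 0.9·0.2500 + 0.75·0.3000 + 0.75·0.4500; P(aggressive) ≈ 0.2857, P(balanced) ≈ 0.2857, P(conservative) ≈ 0.4286
After 'fold-or-call': normaliser = 0.1·0.2857 + 0.25·0.2857 + 0.25·0.4286; P(aggressive) ≈ 0.1379, P(balanced) ≈ 0.3448, P(conservative) ≈ 0.5172
After 'raise': normaliser = 0.9·0.1379 + 0.75·0.3448 + 0.75·0.5172; P(aggressive) ≈ 0.1611, P(balanced) ≈ 0.3356, P(conservative) ≈ 0.5034

0.1611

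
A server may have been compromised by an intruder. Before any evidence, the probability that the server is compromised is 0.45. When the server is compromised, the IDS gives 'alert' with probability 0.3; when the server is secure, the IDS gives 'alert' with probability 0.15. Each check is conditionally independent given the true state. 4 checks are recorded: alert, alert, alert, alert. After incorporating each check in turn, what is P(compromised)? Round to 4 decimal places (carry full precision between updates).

0.9290

After 'alert': P(compromised) = 0.3·0.4500 / (0.3·0.4500 + 0.15·0.5500) ≈ 0.6207
After 'alert': P(compromised) = 0.3·0.6207 / (0.3·0.6207 + 0.15·0.3793) ≈ 0.7660
After 'alert': P(compromised) = 0.3·0.7660 / (0.3·0.7660 + 0.15·0.2340) ≈ 0.8675
After 'alert': P(compromised) = 0.3·0.8675 / (0.3·0.8675 + 0.15·0.1325) ≈ 0.9290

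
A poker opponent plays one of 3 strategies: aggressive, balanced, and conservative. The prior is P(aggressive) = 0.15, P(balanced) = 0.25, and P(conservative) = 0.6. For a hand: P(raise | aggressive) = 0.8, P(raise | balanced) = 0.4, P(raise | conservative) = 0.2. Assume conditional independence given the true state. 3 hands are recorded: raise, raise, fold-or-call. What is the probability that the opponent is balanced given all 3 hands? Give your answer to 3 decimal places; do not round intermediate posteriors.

After 'raise': normaliser = 0.8·0.1500 + 0.4·0.2500 + 0.2·0.6000; P(aggressive) ≈ 0.3529, P(balanced) ≈ 0.2941, P(conservative) ≈ 0.3529
After 'raise': normaliser = 0.8·0.3529 + 0.4·0.2941 + 0.2·0.3529; P(aggressive) ≈ 0.6000, P(balanced) ≈ 0.2500, P(conservative) ≈ 0.1500
After 'fold-or-call': normaliser = 0.2·0.6000 + 0.6·0.2500 + 0.8·0.1500; P(aggressive) ≈ 0.3077, P(balanced) ≈ 0.3846, P(conservative) ≈ 0.3077

0.385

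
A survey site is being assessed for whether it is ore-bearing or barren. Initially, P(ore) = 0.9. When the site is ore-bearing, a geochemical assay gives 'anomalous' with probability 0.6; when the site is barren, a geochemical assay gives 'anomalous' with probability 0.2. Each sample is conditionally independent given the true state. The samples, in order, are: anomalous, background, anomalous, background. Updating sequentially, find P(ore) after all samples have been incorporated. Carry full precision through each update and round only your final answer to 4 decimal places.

After 'anomalous': P(ore) = 0.6·0.9000 / (0.6·0.9000 + 0.2·0.1000) ≈ 0.9643
After 'background': P(ore) = 0.4·0.9643 / (0.4·0.9643 + 0.8·0.0357) ≈ 0.9310
After 'anomalous': P(ore) = 0.6·0.9310 / (0.6·0.9310 + 0.2·0.0690) ≈ 0.9759
After 'background': P(ore) = 0.4·0.9759 / (0.4·0.9759 + 0.8·0.0241) ≈ 0.9529

0.9529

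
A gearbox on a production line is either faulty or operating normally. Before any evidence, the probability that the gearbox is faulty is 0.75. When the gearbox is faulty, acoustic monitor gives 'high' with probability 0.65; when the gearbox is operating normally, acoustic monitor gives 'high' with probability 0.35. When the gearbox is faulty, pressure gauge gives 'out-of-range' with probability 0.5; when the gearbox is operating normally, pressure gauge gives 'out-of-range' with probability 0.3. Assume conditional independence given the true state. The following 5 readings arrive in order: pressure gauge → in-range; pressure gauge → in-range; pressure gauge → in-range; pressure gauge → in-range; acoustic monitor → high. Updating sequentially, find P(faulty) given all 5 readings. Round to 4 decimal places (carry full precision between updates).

0.5919

After pressure gauge='in-range': P(faulty) = 0.5·0.7500 / (0.5·0.7500 + 0.7·0.2500) ≈ 0.6818
After pressure gauge='in-range': P(faulty) = 0.5·0.6818 / (0.5·0.6818 + 0.7·0.3182) ≈ 0.6048
After pressure gauge='in-range': P(faulty) = 0.5·0.6048 / (0.5·0.6048 + 0.7·0.3952) ≈ 0.5223
After pressure gauge='in-range': P(faulty) = 0.5·0.5223 / (0.5·0.5223 + 0.7·0.4777) ≈ 0.4385
After acoustic monitor='high': P(faulty) = 0.65·0.4385 / (0.65·0.4385 + 0.35·0.5615) ≈ 0.5919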